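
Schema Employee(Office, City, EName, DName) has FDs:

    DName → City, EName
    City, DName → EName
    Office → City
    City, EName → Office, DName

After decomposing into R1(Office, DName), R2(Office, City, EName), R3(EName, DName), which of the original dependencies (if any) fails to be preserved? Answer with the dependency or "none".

City, EName → Office, DName

Check City, EName → Office, DName: no single fragment contains all of {Office, City, EName, DName}, and the restricted closure of {City, EName} across the fragments never reaches {Office, DName}.
DName → City, EName is preserved.
City, DName → EName is preserved.
Office → City is preserved.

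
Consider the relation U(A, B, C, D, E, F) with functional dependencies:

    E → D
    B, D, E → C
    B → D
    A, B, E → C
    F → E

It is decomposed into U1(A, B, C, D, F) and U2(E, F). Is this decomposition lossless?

Yes

Common attributes: U1 ∩ U2 = {F}.
Closure of {F}: F → E applies, adding E; E → D applies, adding D. So (F)⁺ = {D, E, F}.
This closure contains every attribute of U2, so U1 ∩ U2 → U2. The join is lossless.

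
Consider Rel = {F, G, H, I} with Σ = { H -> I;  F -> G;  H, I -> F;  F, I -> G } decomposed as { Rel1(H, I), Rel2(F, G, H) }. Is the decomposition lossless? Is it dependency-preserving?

lossless and dependency-preserving

Lossless test: (H)⁺ = {F, G, H, I}, which contains all of one fragment — lossless.
Dependency preservation: H, I → F; F, I → G are not contained in any single fragment, but the restricted closure of each left-hand side across the fragments still reaches the right-hand side; the remaining FDs each lie inside some fragment. All dependencies are preserved.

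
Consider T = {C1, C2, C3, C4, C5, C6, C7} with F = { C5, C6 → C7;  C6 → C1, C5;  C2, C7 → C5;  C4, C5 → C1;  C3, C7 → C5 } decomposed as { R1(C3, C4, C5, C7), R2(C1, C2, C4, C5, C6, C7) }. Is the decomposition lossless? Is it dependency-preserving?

lossy but dependency-preserving

Lossless test: (C4, C5, C7)⁺ = {C1, C4, C5, C7}, which is a superkey of neither fragment — lossy.
Dependency preservation: every FD's attributes lie within a single fragment, so each can be enforced locally — preserved.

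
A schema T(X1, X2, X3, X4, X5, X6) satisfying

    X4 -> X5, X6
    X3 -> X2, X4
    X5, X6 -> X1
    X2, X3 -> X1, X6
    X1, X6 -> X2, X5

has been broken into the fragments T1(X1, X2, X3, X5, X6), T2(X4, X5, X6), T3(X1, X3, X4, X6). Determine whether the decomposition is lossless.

Chase test. Columns are X1, X2, X3, X4, X5, X6; row i has aⱼ where attribute j ∈ Ti, else bᵢⱼ.
Initial tableau (one row per fragment):
  row 1: a1 a2 a3 b14 a5 a6
  row 2: b21 b22 b23 a4 a5 a6
  row 3: a1 b32 a3 a4 b35 a6
Rows 2 and 3 agree on X4; apply X4→X5, X6 and equate their X5, X6 entries.
Rows 1 and 3 agree on X3; apply X3→X2, X4 and equate their X2, X4 entries.
Rows 1 and 2 agree on X5, X6; apply X5, X6→X1 and equate their X1 entries.
Rows 1 and 2 agree on X1, X6; apply X1, X6→X2, X5 and equate their X2, X5 entries.
Row 1 is now all distinguished symbols — the join is lossless.

Yes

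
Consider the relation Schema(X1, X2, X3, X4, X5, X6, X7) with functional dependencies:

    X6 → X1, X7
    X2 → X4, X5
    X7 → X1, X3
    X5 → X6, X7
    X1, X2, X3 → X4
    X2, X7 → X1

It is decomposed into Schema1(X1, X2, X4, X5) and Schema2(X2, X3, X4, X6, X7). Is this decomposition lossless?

Yes

Common attributes: Schema1 ∩ Schema2 = {X2, X4}.
Closure of {X2, X4}: X2 → X4, X5 applies, adding X5; X5 → X6, X7 applies, adding X6, X7; X2, X7 → X1 applies, adding X1; X7 → X1, X3 applies, adding X3. So (X2, X4)⁺ = {X1, X2, X3, X4, X5, X6, X7}.
This closure contains every attribute of Schema1, so Schema1 ∩ Schema2 → Schema1. The join is lossless.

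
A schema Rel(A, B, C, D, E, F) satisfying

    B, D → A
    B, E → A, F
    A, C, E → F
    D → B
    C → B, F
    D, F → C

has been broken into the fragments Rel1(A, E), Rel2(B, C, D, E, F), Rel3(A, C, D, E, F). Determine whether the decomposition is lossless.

Chase test. Columns are A, B, C, D, E, F; row i has aⱼ where attribute j ∈ Reli, else bᵢⱼ.
Initial tableau (one row per fragment):
  row 1: a1 b12 b13 b14 a5 b16
  row 2: b21 a2 a3 a4 a5 a6
  row 3: a1 b32 a3 a4 a5 a6
Rows 2 and 3 agree on D; apply D→B and equate their B entries.
Rows 2 and 3 agree on B, D; apply B, D→A and equate their A entries.
Row 2 is now all distinguished symbols — the join is lossless.

Yes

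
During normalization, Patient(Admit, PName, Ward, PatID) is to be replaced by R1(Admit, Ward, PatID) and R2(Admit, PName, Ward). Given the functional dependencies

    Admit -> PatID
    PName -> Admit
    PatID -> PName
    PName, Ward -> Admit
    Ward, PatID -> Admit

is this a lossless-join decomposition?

Yes

Common attributes: R1 ∩ R2 = {Admit, Ward}.
Closure of {Admit, Ward}: Admit → PatID applies, adding PatID; PatID → PName applies, adding PName. So (Admit, Ward)⁺ = {Admit, PName, Ward, PatID}.
This closure contains every attribute of R1, so R1 ∩ R2 → R1. The join is lossless.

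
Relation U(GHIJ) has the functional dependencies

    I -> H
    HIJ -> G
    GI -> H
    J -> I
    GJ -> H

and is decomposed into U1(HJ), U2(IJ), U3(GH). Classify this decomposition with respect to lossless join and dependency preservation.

lossy and not dependency-preserving

Lossless test (chase): Rows 1 and 2 agree on J; apply J→I and equate their I entries. Rows 1 and 2 agree on I; apply I→H and equate their H entries. Rows 1 and 2 agree on HIJ; apply HIJ→G and equate their G entries. No row becomes fully distinguished — the join is lossy.
Dependency preservation: the restricted closure of {I} across the fragments never reaches {H}, so I → H cannot be enforced without a join — not preserved.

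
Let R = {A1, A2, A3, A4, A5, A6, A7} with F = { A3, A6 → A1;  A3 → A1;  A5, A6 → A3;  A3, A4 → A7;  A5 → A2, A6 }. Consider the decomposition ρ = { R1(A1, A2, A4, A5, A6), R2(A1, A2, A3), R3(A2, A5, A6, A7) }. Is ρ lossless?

No

Chase test. Columns are A1, A2, A3, A4, A5, A6, A7; row i has aⱼ where attribute j ∈ Ri, else bᵢⱼ.
Initial tableau (one row per fragment):
  row 1: a1 a2 b13 a4 a5 a6 b17
  row 2: a1 a2 a3 b24 b25 b26 b27
  row 3: b31 a2 b33 b34 a5 a6 a7
Rows 1 and 3 agree on A5, A6; apply A5, A6→A3 and equate their A3 entries.
Rows 1 and 3 agree on A3, A6; apply A3, A6→A1 and equate their A1 entries.
No row becomes fully distinguished — the join is lossy.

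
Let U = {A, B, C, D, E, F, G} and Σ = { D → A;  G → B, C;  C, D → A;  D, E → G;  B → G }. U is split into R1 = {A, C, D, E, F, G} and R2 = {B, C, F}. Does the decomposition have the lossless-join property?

Common attributes: R1 ∩ R2 = {C, F}.
No dependency enlarges {C, F}, so (C, F)⁺ = {C, F}.
The closure contains neither all of R1 = {A, C, D, E, F, G} nor all of R2 = {B, C, F}, so the common attributes are not a superkey of either fragment. The join is lossy.

No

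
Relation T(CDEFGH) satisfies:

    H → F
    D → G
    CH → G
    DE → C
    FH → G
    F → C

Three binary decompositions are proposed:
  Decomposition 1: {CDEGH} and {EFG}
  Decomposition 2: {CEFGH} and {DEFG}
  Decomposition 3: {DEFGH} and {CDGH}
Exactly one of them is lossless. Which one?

Decomposition 1: common = {EG}, closure = {EG} → lossy.
Decomposition 2: common = {EFG}, closure = {CEFG} → lossy.
Decomposition 3: common = {DGH}, closure = {CDFGH} → lossless.

Decomposition 3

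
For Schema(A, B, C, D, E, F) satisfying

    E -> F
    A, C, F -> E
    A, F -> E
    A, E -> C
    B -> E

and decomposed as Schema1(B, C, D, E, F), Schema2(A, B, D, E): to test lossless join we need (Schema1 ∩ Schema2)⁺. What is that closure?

Schema1 ∩ Schema2 = {B, D, E}.
E → F applies, adding F
Closure: {B, D, E, F}.

B, D, E, F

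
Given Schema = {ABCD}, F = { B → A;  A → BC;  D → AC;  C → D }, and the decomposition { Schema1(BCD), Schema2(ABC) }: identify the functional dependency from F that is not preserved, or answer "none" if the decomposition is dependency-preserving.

B → A lies within Schema2.
A → BC lies within Schema2.
D → AC: restricted closure across fragments reaches AC.
C → D lies within Schema1.
Every dependency is enforceable on the fragments, so the decomposition is dependency-preserving.

none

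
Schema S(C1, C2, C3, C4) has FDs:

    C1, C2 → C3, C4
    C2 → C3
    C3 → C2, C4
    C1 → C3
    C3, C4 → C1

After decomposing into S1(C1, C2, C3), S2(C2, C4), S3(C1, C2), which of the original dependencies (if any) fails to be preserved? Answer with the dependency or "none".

C1, C2 → C3, C4: restricted closure across fragments reaches C3, C4.
C2 → C3 lies within S1.
C3 → C2, C4: restricted closure across fragments reaches C2, C4.
C1 → C3 lies within S1.
C3, C4 → C1: restricted closure across fragments reaches C1.
Every dependency is enforceable on the fragments, so the decomposition is dependency-preserving.

none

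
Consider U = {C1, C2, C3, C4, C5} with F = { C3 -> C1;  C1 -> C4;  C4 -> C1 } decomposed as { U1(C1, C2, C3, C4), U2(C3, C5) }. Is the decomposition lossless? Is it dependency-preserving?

Lossless test: (C3)⁺ = {C1, C3, C4}, which is a superkey of neither fragment — lossy.
Dependency preservation: every FD's attributes lie within a single fragment, so each can be enforced locally — preserved.

lossy but dependency-preserving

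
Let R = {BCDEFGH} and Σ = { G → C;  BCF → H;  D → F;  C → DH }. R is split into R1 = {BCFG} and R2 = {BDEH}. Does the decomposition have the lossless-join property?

No

Common attributes: R1 ∩ R2 = {B}.
No dependency enlarges {B}, so (B)⁺ = {B}.
The closure contains neither all of R1 = {BCFG} nor all of R2 = {BDEH}, so the common attributes are not a superkey of either fragment. The join is lossy.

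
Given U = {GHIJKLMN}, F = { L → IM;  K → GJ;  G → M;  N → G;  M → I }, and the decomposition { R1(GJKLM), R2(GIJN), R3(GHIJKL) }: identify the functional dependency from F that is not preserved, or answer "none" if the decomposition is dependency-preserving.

M → I

Check M → I: no single fragment contains all of {IM}, and the restricted closure of {M} across the fragments never reaches {I}.
L → IM is preserved.
K → GJ is preserved.
G → M is preserved.
N → G is preserved.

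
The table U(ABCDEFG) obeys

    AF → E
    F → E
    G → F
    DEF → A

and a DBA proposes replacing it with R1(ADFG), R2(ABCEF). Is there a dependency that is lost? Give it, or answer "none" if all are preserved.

none

AF → E lies within R2.
F → E lies within R2.
G → F lies within R1.
DEF → A: restricted closure across fragments reaches A.
Every dependency is enforceable on the fragments, so the decomposition is dependency-preserving.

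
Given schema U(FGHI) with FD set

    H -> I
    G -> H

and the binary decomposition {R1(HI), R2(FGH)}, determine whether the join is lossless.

Yes

Common attributes: R1 ∩ R2 = {H}.
Closure of {H}: H → I applies, adding I. So (H)⁺ = {HI}.
This closure contains every attribute of R1, so R1 ∩ R2 → R1. The join is lossless.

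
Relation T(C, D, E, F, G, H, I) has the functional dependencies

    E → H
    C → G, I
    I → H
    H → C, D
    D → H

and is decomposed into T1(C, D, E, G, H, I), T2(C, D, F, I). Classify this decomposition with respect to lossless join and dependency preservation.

Lossless test: (C, D, I)⁺ = {C, D, G, H, I}, which is a superkey of neither fragment — lossy.
Dependency preservation: every FD's attributes lie within a single fragment, so each can be enforced locally — preserved.

lossy but dependency-preserving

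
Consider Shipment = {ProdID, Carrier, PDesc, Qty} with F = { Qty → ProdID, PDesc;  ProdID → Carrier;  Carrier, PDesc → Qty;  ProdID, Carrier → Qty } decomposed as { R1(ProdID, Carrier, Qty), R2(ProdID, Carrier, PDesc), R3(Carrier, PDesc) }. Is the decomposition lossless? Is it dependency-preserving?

lossless and dependency-preserving

Lossless test (chase): Rows 2 and 3 agree on Carrier, PDesc; apply Carrier, PDesc→Qty and equate their Qty entries. Rows 1 and 2 agree on ProdID, Carrier; apply ProdID, Carrier→Qty and equate their Qty entries. Rows 1 and 2 agree on Qty; apply Qty→ProdID, PDesc and equate their ProdID, PDesc entries. Rows 1 and 3 agree on Qty; apply Qty→ProdID, PDesc and equate their ProdID, PDesc entries. Row 1 is now all distinguished symbols — the join is lossless.
Dependency preservation: Qty → ProdID, PDesc; Carrier, PDesc → Qty are not contained in any single fragment, but the restricted closure of each left-hand side across the fragments still reaches the right-hand side; the remaining FDs each lie inside some fragment. All dependencies are preserved.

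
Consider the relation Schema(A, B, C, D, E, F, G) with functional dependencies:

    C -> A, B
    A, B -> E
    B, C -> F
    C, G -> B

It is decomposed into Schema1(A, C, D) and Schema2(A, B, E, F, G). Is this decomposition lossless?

Common attributes: Schema1 ∩ Schema2 = {A}.
No dependency enlarges {A}, so (A)⁺ = {A}.
The closure contains neither all of Schema1 = {A, C, D} nor all of Schema2 = {A, B, E, F, G}, so the common attributes are not a superkey of either fragment. The join is lossy.

No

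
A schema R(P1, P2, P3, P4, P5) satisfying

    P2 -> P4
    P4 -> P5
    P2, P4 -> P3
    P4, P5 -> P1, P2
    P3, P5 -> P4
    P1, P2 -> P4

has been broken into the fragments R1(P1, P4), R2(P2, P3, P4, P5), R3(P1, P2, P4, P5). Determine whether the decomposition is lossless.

Yes

Chase test. Columns are P1, P2, P3, P4, P5; row i has aⱼ where attribute j ∈ Ri, else bᵢⱼ.
Initial tableau (one row per fragment):
  row 1: a1 b12 b13 a4 b15
  row 2: b21 a2 a3 a4 a5
  row 3: a1 a2 b33 a4 a5
Rows 1 and 2 agree on P4; apply P4→P5 and equate their P5 entries.
Rows 2 and 3 agree on P2, P4; apply P2, P4→P3 and equate their P3 entries.
Rows 1 and 2 agree on P4, P5; apply P4, P5→P1, P2 and equate their P1, P2 entries.
Rows 1 and 2 agree on P2, P4; apply P2, P4→P3 and equate their P3 entries.
Row 1 is now all distinguished symbols — the join is lossless.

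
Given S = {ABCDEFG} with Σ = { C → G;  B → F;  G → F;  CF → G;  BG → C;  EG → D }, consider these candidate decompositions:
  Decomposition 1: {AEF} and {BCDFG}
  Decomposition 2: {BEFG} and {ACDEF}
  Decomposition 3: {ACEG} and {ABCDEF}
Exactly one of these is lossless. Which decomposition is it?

Decomposition 1: common = {F}, closure = {F} → lossy.
Decomposition 2: common = {EF}, closure = {EF} → lossy.
Decomposition 3: common = {ACE}, closure = {ACDEFG} → lossless.

Decomposition 3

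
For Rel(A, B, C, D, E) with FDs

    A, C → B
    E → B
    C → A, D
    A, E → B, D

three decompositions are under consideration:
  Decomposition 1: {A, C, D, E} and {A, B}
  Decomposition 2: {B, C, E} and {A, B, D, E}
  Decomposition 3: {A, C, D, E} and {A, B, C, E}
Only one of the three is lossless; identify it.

Decomposition 3

Decomposition 1: common = {A}, closure = {A} → lossy.
Decomposition 2: common = {B, E}, closure = {B, E} → lossy.
Decomposition 3: common = {A, C, E}, closure = {A, B, C, D, E} → lossless.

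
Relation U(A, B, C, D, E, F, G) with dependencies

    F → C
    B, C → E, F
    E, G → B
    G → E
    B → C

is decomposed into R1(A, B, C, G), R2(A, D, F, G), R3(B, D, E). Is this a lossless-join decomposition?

Chase test. Columns are A, B, C, D, E, F, G; row i has aⱼ where attribute j ∈ Ri, else bᵢⱼ.
Initial tableau (one row per fragment):
  row 1: a1 a2 a3 b14 b15 b16 a7
  row 2: a1 b22 b23 a4 b25 a6 a7
  row 3: b31 a2 b33 a4 a5 b36 b37
Rows 1 and 2 agree on G; apply G→E and equate their E entries.
Rows 1 and 3 agree on B; apply B→C and equate their C entries.
Rows 1 and 3 agree on B, C; apply B, C→E, F and equate their E, F entries.
Rows 1 and 2 agree on E, G; apply E, G→B and equate their B entries.
Rows 1 and 2 agree on B; apply B→C and equate their C entries.
Rows 1 and 2 agree on B, C; apply B, C→E, F and equate their E, F entries.
Row 2 is now all distinguished symbols — the join is lossless.

Yes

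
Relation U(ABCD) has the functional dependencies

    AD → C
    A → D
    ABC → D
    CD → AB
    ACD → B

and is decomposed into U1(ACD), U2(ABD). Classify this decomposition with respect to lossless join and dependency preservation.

Lossless test: (AD)⁺ = {ABCD}, which contains all of one fragment — lossless.
Dependency preservation: ABC → D; CD → AB; ACD → B are not contained in any single fragment, but the restricted closure of each left-hand side across the fragments still reaches the right-hand side; the remaining FDs each lie inside some fragment. All dependencies are preserved.

lossless and dependency-preserving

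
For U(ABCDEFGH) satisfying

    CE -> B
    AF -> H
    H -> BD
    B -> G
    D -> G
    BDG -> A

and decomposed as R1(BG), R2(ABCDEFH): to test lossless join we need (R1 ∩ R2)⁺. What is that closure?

R1 ∩ R2 = {B}.
B → G applies, adding G
Closure: {BG}.

BG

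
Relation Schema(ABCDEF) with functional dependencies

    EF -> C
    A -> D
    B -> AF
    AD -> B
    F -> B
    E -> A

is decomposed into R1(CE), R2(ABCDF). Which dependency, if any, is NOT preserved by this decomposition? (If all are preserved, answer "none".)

Check E → A: no single fragment contains all of {AE}, and the restricted closure of {E} across the fragments never reaches {A}.
EF → C is preserved.
A → D is preserved.
B → AF is preserved.
AD → B is preserved.
F → B is preserved.

E -> A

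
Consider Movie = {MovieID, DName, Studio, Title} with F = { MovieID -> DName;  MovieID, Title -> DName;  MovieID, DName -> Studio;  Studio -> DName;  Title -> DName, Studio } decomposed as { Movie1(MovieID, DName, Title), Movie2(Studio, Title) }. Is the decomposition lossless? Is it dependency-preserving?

lossless but not dependency-preserving

Lossless test: (Title)⁺ = {DName, Studio, Title}, which contains all of one fragment — lossless.
Dependency preservation: the restricted closure of {MovieID, DName} across the fragments never reaches {Studio}, so MovieID, DName → Studio cannot be enforced without a join — not preserved.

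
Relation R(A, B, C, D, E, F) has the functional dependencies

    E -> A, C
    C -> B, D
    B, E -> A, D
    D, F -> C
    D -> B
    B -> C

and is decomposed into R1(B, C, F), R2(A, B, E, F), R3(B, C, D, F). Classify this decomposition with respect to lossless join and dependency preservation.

Lossless test (chase): Rows 1 and 3 agree on C; apply C→B, D and equate their B, D entries. Rows 1 and 2 agree on B; apply B→C and equate their C entries. Rows 1 and 2 agree on C; apply C→B, D and equate their B, D entries. Row 2 is now all distinguished symbols — the join is lossless.
Dependency preservation: E → A, C; B, E → A, D are not contained in any single fragment, but the restricted closure of each left-hand side across the fragments still reaches the right-hand side; the remaining FDs each lie inside some fragment. All dependencies are preserved.

lossless and dependency-preserving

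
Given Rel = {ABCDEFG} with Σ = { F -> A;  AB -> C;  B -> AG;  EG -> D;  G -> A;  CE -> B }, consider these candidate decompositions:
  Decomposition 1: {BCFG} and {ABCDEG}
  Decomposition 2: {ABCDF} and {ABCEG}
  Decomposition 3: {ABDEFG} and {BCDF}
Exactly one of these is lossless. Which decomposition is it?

Decomposition 3

Decomposition 1: common = {BCG}, closure = {ABCG} → lossy.
Decomposition 2: common = {ABC}, closure = {ABCG} → lossy.
Decomposition 3: common = {BDF}, closure = {ABCDFG} → lossless.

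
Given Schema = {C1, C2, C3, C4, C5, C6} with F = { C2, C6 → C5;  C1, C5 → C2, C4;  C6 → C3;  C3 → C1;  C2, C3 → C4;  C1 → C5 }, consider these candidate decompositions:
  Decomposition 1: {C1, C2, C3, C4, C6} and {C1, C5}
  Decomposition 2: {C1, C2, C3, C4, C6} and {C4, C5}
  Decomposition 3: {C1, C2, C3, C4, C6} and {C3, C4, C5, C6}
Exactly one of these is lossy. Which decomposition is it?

Decomposition 1: common = {C1}, closure = {C1, C2, C4, C5} → lossless.
Decomposition 2: common = {C4}, closure = {C4} → lossy.
Decomposition 3: common = {C3, C4, C6}, closure = {C1, C2, C3, C4, C5, C6} → lossless.

Decomposition 2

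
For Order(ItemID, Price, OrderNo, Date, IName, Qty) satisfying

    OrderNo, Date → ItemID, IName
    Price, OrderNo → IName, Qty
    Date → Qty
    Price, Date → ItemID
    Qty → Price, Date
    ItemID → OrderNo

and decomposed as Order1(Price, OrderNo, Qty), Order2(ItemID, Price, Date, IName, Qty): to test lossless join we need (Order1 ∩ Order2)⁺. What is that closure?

Order1 ∩ Order2 = {Price, Qty}.
Qty → Price, Date applies, adding Date
Price, Date → ItemID applies, adding ItemID
ItemID → OrderNo applies, adding OrderNo
OrderNo, Date → ItemID, IName applies, adding IName
Closure: {ItemID, Price, OrderNo, Date, IName, Qty}.

ItemID, Price, OrderNo, Date, IName, Qty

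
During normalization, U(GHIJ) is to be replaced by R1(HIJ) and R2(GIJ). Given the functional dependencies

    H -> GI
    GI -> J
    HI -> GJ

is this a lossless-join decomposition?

Common attributes: R1 ∩ R2 = {IJ}.
No dependency enlarges {IJ}, so (IJ)⁺ = {IJ}.
The closure contains neither all of R1 = {HIJ} nor all of R2 = {GIJ}, so the common attributes are not a superkey of either fragment. The join is lossy.

No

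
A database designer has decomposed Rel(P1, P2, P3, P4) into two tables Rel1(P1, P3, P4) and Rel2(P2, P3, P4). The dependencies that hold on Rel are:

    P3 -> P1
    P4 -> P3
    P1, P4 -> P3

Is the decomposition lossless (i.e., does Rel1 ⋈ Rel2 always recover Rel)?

Yes

Common attributes: Rel1 ∩ Rel2 = {P3, P4}.
Closure of {P3, P4}: P3 → P1 applies, adding P1. So (P3, P4)⁺ = {P1, P3, P4}.
This closure contains every attribute of Rel1, so Rel1 ∩ Rel2 → Rel1. The join is lossless.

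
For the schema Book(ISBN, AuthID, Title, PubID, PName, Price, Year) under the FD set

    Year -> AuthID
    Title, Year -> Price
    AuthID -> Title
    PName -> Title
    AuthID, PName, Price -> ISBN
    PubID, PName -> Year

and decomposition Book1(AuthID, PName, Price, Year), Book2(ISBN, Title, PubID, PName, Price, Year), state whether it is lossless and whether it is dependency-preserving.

lossless but not dependency-preserving

Lossless test: (PName, Price, Year)⁺ = {ISBN, AuthID, Title, PName, Price, Year}, which contains all of one fragment — lossless.
Dependency preservation: the restricted closure of {AuthID} across the fragments never reaches {Title}, so AuthID → Title cannot be enforced without a join — not preserved.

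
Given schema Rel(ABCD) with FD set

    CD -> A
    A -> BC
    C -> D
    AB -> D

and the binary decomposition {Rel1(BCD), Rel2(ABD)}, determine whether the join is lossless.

No

Common attributes: Rel1 ∩ Rel2 = {BD}.
No dependency enlarges {BD}, so (BD)⁺ = {BD}.
The closure contains neither all of Rel1 = {BCD} nor all of Rel2 = {ABD}, so the common attributes are not a superkey of either fragment. The join is lossy.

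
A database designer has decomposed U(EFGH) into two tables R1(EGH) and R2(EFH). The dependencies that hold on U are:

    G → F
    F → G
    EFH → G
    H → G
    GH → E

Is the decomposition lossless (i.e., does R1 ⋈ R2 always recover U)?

Common attributes: R1 ∩ R2 = {EH}.
Closure of {EH}: H → G applies, adding G; G → F applies, adding F. So (EH)⁺ = {EFGH}.
This closure contains every attribute of R1, so R1 ∩ R2 → R1. The join is lossless.

Yes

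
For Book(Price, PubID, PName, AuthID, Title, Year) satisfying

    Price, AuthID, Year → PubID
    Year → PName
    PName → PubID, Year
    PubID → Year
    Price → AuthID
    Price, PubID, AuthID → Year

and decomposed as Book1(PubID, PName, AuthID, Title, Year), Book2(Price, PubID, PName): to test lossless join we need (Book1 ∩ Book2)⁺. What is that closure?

PubID, PName, Year

Book1 ∩ Book2 = {PubID, PName}.
PName → PubID, Year applies, adding Year
Closure: {PubID, PName, Year}.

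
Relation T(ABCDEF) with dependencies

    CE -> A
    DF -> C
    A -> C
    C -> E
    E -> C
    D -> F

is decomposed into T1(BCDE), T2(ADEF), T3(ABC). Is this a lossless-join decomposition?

Chase test. Columns are ABCDEF; row i has aⱼ where attribute j ∈ Ti, else bᵢⱼ.
Initial tableau (one row per fragment):
  row 1: b11 a2 a3 a4 a5 b16
  row 2: a1 b22 b23 a4 a5 a6
  row 3: a1 a2 a3 b34 b35 b36
Rows 2 and 3 agree on A; apply A→C and equate their C entries.
Rows 1 and 3 agree on C; apply C→E and equate their E entries.
Rows 1 and 2 agree on D; apply D→F and equate their F entries.
Rows 1 and 2 agree on CE; apply CE→A and equate their A entries.
Row 1 is now all distinguished symbols — the join is lossless.

Yes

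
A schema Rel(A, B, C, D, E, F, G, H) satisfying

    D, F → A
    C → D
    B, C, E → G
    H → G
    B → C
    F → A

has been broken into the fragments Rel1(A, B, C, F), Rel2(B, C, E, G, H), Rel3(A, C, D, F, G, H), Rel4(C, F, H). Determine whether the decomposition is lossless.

Chase test. Columns are A, B, C, D, E, F, G, H; row i has aⱼ where attribute j ∈ Reli, else bᵢⱼ.
Initial tableau (one row per fragment):
  row 1: a1 a2 a3 b14 b15 a6 b17 b18
  row 2: b21 a2 a3 b24 a5 b26 a7 a8
  row 3: a1 b32 a3 a4 b35 a6 a7 a8
  row 4: b41 b42 a3 b44 b45 a6 b47 a8
Rows 1 and 2 agree on C; apply C→D and equate their D entries.
Rows 1 and 3 agree on C; apply C→D and equate their D entries.
Rows 1 and 4 agree on C; apply C→D and equate their D entries.
Rows 2 and 4 agree on H; apply H→G and equate their G entries.
Rows 1 and 4 agree on F; apply F→A and equate their A entries.
No row becomes fully distinguished — the join is lossy.

No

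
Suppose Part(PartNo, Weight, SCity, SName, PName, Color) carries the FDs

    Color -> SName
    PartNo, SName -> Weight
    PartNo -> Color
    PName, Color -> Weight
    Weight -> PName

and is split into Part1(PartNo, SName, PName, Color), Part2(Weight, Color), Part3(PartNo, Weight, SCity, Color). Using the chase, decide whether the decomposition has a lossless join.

Yes

Chase test. Columns are PartNo, Weight, SCity, SName, PName, Color; row i has aⱼ where attribute j ∈ Parti, else bᵢⱼ.
Initial tableau (one row per fragment):
  row 1: a1 b12 b13 a4 a5 a6
  row 2: b21 a2 b23 b24 b25 a6
  row 3: a1 a2 a3 b34 b35 a6
Rows 1 and 2 agree on Color; apply Color→SName and equate their SName entries.
Rows 1 and 3 agree on Color; apply Color→SName and equate their SName entries.
Rows 1 and 3 agree on PartNo, SName; apply PartNo, SName→Weight and equate their Weight entries.
Rows 1 and 2 agree on Weight; apply Weight→PName and equate their PName entries.
Rows 1 and 3 agree on Weight; apply Weight→PName and equate their PName entries.
Row 3 is now all distinguished symbols — the join is lossless.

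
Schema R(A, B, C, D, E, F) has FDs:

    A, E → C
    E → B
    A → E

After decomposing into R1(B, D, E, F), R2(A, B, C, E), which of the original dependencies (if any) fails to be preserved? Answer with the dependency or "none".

A, E → C lies within R2.
E → B lies within R1.
A → E lies within R2.
Every dependency is enforceable on the fragments, so the decomposition is dependency-preserving.

none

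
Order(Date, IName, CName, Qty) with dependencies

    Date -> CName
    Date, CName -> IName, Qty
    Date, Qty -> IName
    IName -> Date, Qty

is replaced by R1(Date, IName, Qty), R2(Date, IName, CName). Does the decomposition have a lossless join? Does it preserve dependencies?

Lossless test: (Date, IName)⁺ = {Date, IName, CName, Qty}, which contains all of one fragment — lossless.
Dependency preservation: Date, CName → IName, Qty is not contained in any single fragment, but the restricted closure of its left-hand side across the fragments still reaches the right-hand side; the remaining FDs each lie inside some fragment. All dependencies are preserved.

lossless and dependency-preserving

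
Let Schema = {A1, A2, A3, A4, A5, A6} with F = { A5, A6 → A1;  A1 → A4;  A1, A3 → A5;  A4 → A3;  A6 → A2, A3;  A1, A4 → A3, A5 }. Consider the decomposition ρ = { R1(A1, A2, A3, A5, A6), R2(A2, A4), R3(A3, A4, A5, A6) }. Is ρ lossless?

Chase test. Columns are A1, A2, A3, A4, A5, A6; row i has aⱼ where attribute j ∈ Ri, else bᵢⱼ.
Initial tableau (one row per fragment):
  row 1: a1 a2 a3 b14 a5 a6
  row 2: b21 a2 b23 a4 b25 b26
  row 3: b31 b32 a3 a4 a5 a6
Rows 1 and 3 agree on A5, A6; apply A5, A6→A1 and equate their A1 entries.
Rows 1 and 3 agree on A1; apply A1→A4 and equate their A4 entries.
Rows 1 and 2 agree on A4; apply A4→A3 and equate their A3 entries.
Rows 1 and 3 agree on A6; apply A6→A2, A3 and equate their A2, A3 entries.
Row 1 is now all distinguished symbols — the join is lossless.

Yes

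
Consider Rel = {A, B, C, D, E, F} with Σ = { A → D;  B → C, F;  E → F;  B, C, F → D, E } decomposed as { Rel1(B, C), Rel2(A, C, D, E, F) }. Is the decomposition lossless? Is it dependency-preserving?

lossy and not dependency-preserving

Lossless test: (C)⁺ = {C}, which is a superkey of neither fragment — lossy.
Dependency preservation: the restricted closure of {B} across the fragments never reaches {C, F}, so B → C, F cannot be enforced without a join — not preserved.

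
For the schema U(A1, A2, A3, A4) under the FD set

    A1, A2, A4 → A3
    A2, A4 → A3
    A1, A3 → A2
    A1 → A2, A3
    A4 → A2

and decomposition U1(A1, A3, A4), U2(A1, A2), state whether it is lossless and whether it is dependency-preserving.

lossless but not dependency-preserving

Lossless test: (A1)⁺ = {A1, A2, A3}, which contains all of one fragment — lossless.
Dependency preservation: the restricted closure of {A4} across the fragments never reaches {A2}, so A4 → A2 cannot be enforced without a join — not preserved.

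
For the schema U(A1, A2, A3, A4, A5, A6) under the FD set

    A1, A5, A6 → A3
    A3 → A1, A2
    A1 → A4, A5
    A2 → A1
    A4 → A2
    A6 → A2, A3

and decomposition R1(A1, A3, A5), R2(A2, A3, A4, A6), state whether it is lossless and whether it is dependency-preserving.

lossless but not dependency-preserving

Lossless test: (A3)⁺ = {A1, A2, A3, A4, A5}, which contains all of one fragment — lossless.
Dependency preservation: the restricted closure of {A1} across the fragments never reaches {A4, A5}, so A1 → A4, A5 cannot be enforced without a join — not preserved.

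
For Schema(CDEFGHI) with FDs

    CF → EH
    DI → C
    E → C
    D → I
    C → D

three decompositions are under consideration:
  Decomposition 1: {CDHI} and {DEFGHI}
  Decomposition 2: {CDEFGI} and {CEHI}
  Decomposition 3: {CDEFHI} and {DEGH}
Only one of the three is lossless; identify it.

Decomposition 1

Decomposition 1: common = {DHI}, closure = {CDHI} → lossless.
Decomposition 2: common = {CEI}, closure = {CDEI} → lossy.
Decomposition 3: common = {DEH}, closure = {CDEHI} → lossy.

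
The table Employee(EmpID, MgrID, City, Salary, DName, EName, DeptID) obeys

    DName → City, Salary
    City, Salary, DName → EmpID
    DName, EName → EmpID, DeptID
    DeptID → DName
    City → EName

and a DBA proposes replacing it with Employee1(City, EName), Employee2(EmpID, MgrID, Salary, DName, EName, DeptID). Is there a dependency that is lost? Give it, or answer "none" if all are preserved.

DName → City, Salary

Check DName → City, Salary: no single fragment contains all of {City, Salary, DName}, and the restricted closure of {DName} across the fragments never reaches {City, Salary}.
City, Salary, DName → EmpID is preserved.
DName, EName → EmpID, DeptID is preserved.
DeptID → DName is preserved.
City → EName is preserved.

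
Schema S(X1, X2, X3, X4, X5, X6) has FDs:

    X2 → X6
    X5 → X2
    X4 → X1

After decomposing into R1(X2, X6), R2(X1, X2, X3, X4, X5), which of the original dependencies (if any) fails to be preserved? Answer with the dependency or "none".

X2 → X6 lies within R1.
X5 → X2 lies within R2.
X4 → X1 lies within R2.
Every dependency is enforceable on the fragments, so the decomposition is dependency-preserving.

none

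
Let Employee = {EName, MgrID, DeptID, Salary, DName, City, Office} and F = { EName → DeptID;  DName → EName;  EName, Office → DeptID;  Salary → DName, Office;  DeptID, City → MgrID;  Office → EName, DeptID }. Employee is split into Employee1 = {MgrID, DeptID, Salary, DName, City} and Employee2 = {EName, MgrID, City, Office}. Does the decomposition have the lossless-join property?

Common attributes: Employee1 ∩ Employee2 = {MgrID, City}.
No dependency enlarges {MgrID, City}, so (MgrID, City)⁺ = {MgrID, City}.
The closure contains neither all of Employee1 = {MgrID, DeptID, Salary, DName, City} nor all of Employee2 = {EName, MgrID, City, Office}, so the common attributes are not a superkey of either fragment. The join is lossy.

No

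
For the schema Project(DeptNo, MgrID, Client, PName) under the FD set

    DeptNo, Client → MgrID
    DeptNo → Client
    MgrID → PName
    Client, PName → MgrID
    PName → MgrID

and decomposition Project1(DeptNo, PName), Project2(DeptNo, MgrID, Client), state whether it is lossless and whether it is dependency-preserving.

Lossless test: (DeptNo)⁺ = {DeptNo, MgrID, Client, PName}, which contains all of one fragment — lossless.
Dependency preservation: the restricted closure of {MgrID} across the fragments never reaches {PName}, so MgrID → PName cannot be enforced without a join — not preserved.

lossless but not dependency-preserving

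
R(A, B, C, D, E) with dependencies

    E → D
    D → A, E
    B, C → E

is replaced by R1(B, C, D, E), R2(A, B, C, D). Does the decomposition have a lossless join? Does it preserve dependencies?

Lossless test: (B, C, D)⁺ = {A, B, C, D, E}, which contains all of one fragment — lossless.
Dependency preservation: D → A, E is not contained in any single fragment, but the restricted closure of its left-hand side across the fragments still reaches the right-hand side; the remaining FDs each lie inside some fragment. All dependencies are preserved.

lossless and dependency-preserving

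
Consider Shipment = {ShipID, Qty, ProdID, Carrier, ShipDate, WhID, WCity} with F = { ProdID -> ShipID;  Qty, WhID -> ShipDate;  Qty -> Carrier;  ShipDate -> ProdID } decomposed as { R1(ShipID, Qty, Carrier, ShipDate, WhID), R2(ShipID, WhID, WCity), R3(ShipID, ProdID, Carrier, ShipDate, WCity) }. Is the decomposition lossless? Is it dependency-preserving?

Lossless test (chase): Rows 1 and 3 agree on ShipDate; apply ShipDate→ProdID and equate their ProdID entries. No row becomes fully distinguished — the join is lossy.
Dependency preservation: every FD's attributes lie within a single fragment, so each can be enforced locally — preserved.

lossy but dependency-preserving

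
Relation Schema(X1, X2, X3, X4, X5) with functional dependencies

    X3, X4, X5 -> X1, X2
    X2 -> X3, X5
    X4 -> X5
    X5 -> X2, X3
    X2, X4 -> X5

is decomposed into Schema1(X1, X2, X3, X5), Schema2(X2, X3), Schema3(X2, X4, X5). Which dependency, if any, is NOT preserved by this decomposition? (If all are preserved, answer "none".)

X3, X4, X5 -> X1, X2

Check X3, X4, X5 → X1, X2: no single fragment contains all of {X1, X2, X3, X4, X5}, and the restricted closure of {X3, X4, X5} across the fragments never reaches {X1, X2}.
X2 → X3, X5 is preserved.
X4 → X5 is preserved.
X5 → X2, X3 is preserved.
X2, X4 → X5 is preserved.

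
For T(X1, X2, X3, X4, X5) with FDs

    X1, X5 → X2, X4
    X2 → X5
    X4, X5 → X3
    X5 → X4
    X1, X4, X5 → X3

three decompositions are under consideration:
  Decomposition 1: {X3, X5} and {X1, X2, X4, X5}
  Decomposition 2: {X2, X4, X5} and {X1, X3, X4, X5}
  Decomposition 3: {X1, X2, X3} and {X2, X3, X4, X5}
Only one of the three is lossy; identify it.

Decomposition 1: common = {X5}, closure = {X3, X4, X5} → lossless.
Decomposition 2: common = {X4, X5}, closure = {X3, X4, X5} → lossy.
Decomposition 3: common = {X2, X3}, closure = {X2, X3, X4, X5} → lossless.

Decomposition 2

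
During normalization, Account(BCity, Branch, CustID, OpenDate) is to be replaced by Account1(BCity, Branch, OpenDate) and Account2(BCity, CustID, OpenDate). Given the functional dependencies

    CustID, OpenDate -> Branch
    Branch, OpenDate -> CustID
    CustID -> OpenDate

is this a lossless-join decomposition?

Common attributes: Account1 ∩ Account2 = {BCity, OpenDate}.
No dependency enlarges {BCity, OpenDate}, so (BCity, OpenDate)⁺ = {BCity, OpenDate}.
The closure contains neither all of Account1 = {BCity, Branch, OpenDate} nor all of Account2 = {BCity, CustID, OpenDate}, so the common attributes are not a superkey of either fragment. The join is lossy.

No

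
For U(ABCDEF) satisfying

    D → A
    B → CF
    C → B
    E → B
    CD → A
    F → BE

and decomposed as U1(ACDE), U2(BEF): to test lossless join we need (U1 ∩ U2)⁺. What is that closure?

U1 ∩ U2 = {E}.
E → B applies, adding B
B → CF applies, adding CF
Closure: {BCEF}.

BCEF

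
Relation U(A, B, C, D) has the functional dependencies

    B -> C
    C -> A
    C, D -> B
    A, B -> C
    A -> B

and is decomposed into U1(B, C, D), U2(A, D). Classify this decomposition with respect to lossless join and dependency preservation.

lossy and not dependency-preserving

Lossless test: (D)⁺ = {D}, which is a superkey of neither fragment — lossy.
Dependency preservation: the restricted closure of {C} across the fragments never reaches {A}, so C → A cannot be enforced without a join — not preserved.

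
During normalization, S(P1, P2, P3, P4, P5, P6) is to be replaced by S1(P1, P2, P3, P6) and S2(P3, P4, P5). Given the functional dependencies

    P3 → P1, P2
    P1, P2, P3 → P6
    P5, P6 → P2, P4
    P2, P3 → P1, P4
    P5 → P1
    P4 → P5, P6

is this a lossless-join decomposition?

Common attributes: S1 ∩ S2 = {P3}.
Closure of {P3}: P3 → P1, P2 applies, adding P1, P2; P1, P2, P3 → P6 applies, adding P6; P2, P3 → P1, P4 applies, adding P4; P4 → P5, P6 applies, adding P5. So (P3)⁺ = {P1, P2, P3, P4, P5, P6}.
This closure contains every attribute of S1, so S1 ∩ S2 → S1. The join is lossless.

Yes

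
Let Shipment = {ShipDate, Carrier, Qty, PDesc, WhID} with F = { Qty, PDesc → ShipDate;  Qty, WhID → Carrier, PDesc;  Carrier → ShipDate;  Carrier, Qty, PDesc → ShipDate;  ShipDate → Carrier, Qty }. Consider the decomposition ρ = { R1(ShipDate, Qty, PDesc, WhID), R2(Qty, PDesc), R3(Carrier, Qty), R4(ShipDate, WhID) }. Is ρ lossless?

No

Chase test. Columns are ShipDate, Carrier, Qty, PDesc, WhID; row i has aⱼ where attribute j ∈ Ri, else bᵢⱼ.
Initial tableau (one row per fragment):
  row 1: a1 b12 a3 a4 a5
  row 2: b21 b22 a3 a4 b25
  row 3: b31 a2 a3 b34 b35
  row 4: a1 b42 b43 b44 a5
Rows 1 and 2 agree on Qty, PDesc; apply Qty, PDesc→ShipDate and equate their ShipDate entries.
Rows 1 and 2 agree on ShipDate; apply ShipDate→Carrier, Qty and equate their Carrier, Qty entries.
Rows 1 and 4 agree on ShipDate; apply ShipDate→Carrier, Qty and equate their Carrier, Qty entries.
Rows 1 and 4 agree on Qty, WhID; apply Qty, WhID→Carrier, PDesc and equate their Carrier, PDesc entries.
No row becomes fully distinguished — the join is lossy.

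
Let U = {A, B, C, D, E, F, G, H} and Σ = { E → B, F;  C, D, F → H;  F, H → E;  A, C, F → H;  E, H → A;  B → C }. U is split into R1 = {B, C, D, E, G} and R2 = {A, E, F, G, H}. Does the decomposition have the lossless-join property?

Common attributes: R1 ∩ R2 = {E, G}.
Closure of {E, G}: E → B, F applies, adding B, F; B → C applies, adding C. So (E, G)⁺ = {B, C, E, F, G}.
The closure contains neither all of R1 = {B, C, D, E, G} nor all of R2 = {A, E, F, G, H}, so the common attributes are not a superkey of either fragment. The join is lossy.

No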